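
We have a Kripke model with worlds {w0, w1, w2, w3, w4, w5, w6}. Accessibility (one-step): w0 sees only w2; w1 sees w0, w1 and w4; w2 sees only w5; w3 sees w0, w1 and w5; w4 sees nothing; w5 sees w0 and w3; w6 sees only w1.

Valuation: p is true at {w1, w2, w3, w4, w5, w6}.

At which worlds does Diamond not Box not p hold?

w0: successors {w2}; not Box not p there: w2:T. ✓
w1: successors {w0, w1, w4}; not Box not p there: w0:T, w1:T, w4:F. ✓
w2: successors {w5}; not Box not p there: w5:T. ✓
w3: successors {w0, w1, w5}; not Box not p there: w0:T, w1:T, w5:T. ✓
w4: no successors, so Diamond not Box not p fails. ✗
w5: successors {w0, w3}; not Box not p there: w0:T, w3:T. ✓
w6: successors {w1}; not Box not p there: w1:T. ✓

{w0, w1, w2, w3, w5, w6}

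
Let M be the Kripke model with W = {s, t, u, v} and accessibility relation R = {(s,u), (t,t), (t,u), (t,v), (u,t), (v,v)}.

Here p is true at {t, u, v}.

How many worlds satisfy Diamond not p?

s: successors {u}; not p there: u:F. ✗
t: successors {t, u, v}; not p there: t:F, u:F, v:F. ✗
u: successors {t}; not p there: t:F. ✗
v: successors {v}; not p there: v:F. ✗
Satisfying worlds: ∅.

0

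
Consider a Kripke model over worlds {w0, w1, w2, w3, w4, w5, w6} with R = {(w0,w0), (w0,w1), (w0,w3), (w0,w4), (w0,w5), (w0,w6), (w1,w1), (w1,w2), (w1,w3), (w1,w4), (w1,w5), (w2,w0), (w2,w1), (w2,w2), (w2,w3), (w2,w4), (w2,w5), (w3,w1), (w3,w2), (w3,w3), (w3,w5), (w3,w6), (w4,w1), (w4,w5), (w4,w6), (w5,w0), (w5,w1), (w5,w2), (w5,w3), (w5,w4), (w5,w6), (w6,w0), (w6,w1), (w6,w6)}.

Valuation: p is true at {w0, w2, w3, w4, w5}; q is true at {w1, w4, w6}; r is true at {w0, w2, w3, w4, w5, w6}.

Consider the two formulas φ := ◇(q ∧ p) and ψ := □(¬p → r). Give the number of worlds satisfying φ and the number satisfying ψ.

For ◇(q ∧ p):
w0: successors {w0, w1, w3, w4, w5, w6}; q ∧ p there: w0:F, w1:F, w3:F, w4:T, w5:F, w6:F. ✓
w1: successors {w1, w2, w3, w4, w5}; q ∧ p there: w1:F, w2:F, w3:F, w4:T, w5:F. ✓
w2: successors {w0, w1, w2, w3, w4, w5}; q ∧ p there: w0:F, w1:F, w2:F, w3:F, w4:T, w5:F. ✓
w3: successors {w1, w2, w3, w5, w6}; q ∧ p there: w1:F, w2:F, w3:F, w5:F, w6:F. ✗
w4: successors {w1, w5, w6}; q ∧ p there: w1:F, w5:F, w6:F. ✗
w5: successors {w0, w1, w2, w3, w4, w6}; q ∧ p there: w0:F, w1:F, w2:F, w3:F, w4:T, w6:F. ✓
w6: successors {w0, w1, w6}; q ∧ p there: w0:F, w1:F, w6:F. ✗
— 4 worlds.
For □(¬p → r):
w0: successors {w0, w1, w3, w4, w5, w6}; ¬p → r there: w0:T, w1:F, w3:T, w4:T, w5:T, w6:T. ✗
w1: successors {w1, w2, w3, w4, w5}; ¬p → r there: w1:F, w2:T, w3:T, w4:T, w5:T. ✗
w2: successors {w0, w1, w2, w3, w4, w5}; ¬p → r there: w0:T, w1:F, w2:T, w3:T, w4:T, w5:T. ✗
w3: successors {w1, w2, w3, w5, w6}; ¬p → r there: w1:F, w2:T, w3:T, w5:T, w6:T. ✗
w4: successors {w1, w5, w6}; ¬p → r there: w1:F, w5:T, w6:T. ✗
w5: successors {w0, w1, w2, w3, w4, w6}; ¬p → r there: w0:T, w1:F, w2:T, w3:T, w4:T, w6:T. ✗
w6: successors {w0, w1, w6}; ¬p → r there: w0:T, w1:F, w6:T. ✗
— 0 worlds.

4 and 0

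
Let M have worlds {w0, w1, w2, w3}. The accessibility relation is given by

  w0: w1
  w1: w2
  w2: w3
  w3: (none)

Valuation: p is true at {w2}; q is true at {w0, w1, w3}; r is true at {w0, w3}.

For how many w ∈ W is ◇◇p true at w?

1

w0: successors {w1}; ◇p there: w1:T. ✓
w1: successors {w2}; ◇p there: w2:F. ✗
w2: successors {w3}; ◇p there: w3:F. ✗
w3: no successors, so ◇◇p fails. ✗
Satisfying worlds: {w0}.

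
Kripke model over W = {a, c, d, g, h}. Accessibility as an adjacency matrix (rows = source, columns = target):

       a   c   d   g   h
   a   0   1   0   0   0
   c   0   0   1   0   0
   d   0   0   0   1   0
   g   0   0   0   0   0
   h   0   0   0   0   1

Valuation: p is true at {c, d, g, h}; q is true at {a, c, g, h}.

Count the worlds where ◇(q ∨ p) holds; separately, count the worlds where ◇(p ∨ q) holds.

4 and 4

For ◇(q ∨ p):
a: successors {c}; q ∨ p there: c:T. ✓
c: successors {d}; q ∨ p there: d:T. ✓
d: successors {g}; q ∨ p there: g:T. ✓
g: no successors, so ◇(q ∨ p) fails. ✗
h: successors {h}; q ∨ p there: h:T. ✓
— 4 worlds.
For ◇(p ∨ q):
a: successors {c}; p ∨ q there: c:T. ✓
c: successors {d}; p ∨ q there: d:T. ✓
d: successors {g}; p ∨ q there: g:T. ✓
g: no successors, so ◇(p ∨ q) fails. ✗
h: successors {h}; p ∨ q there: h:T. ✓
— 4 worlds.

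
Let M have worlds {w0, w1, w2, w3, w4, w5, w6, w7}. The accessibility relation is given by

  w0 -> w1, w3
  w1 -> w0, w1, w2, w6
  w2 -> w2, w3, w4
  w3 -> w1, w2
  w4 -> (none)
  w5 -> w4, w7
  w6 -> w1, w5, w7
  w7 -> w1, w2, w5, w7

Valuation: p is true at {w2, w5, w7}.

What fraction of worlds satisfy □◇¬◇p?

1/4

w0: successors {w1, w3}; ◇¬◇p there: w1:T, w3:F. ✗
w1: successors {w0, w1, w2, w6}; ◇¬◇p there: w0:F, w1:T, w2:T, w6:F. ✗
w2: successors {w2, w3, w4}; ◇¬◇p there: w2:T, w3:F, w4:F. ✗
w3: successors {w1, w2}; ◇¬◇p there: w1:T, w2:T. ✓
w4: no successors, so □◇¬◇p holds vacuously. ✓
w5: successors {w4, w7}; ◇¬◇p there: w4:F, w7:F. ✗
w6: successors {w1, w5, w7}; ◇¬◇p there: w1:T, w5:T, w7:F. ✗
w7: successors {w1, w2, w5, w7}; ◇¬◇p there: w1:T, w2:T, w5:T, w7:F. ✗
That's 2 of 8 worlds, so 2/8 = 1/4.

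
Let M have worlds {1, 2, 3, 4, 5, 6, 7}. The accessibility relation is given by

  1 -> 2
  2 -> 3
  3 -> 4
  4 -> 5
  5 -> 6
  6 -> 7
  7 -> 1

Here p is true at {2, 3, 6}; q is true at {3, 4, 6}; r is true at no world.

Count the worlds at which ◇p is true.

1: successors {2}; p there: 2:T. ✓
2: successors {3}; p there: 3:T. ✓
3: successors {4}; p there: 4:F. ✗
4: successors {5}; p there: 5:F. ✗
5: successors {6}; p there: 6:T. ✓
6: successors {7}; p there: 7:F. ✗
7: successors {1}; p there: 1:F. ✗
Satisfying worlds: {1, 2, 5}.

3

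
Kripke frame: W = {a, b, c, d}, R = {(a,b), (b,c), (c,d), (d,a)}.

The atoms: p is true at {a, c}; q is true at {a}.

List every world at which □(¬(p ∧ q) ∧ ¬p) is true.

{a, c}

a: successors {b}; ¬(p ∧ q) ∧ ¬p there: b:T. ✓
b: successors {c}; ¬(p ∧ q) ∧ ¬p there: c:F. ✗
c: successors {d}; ¬(p ∧ q) ∧ ¬p there: d:T. ✓
d: successors {a}; ¬(p ∧ q) ∧ ¬p there: a:F. ✗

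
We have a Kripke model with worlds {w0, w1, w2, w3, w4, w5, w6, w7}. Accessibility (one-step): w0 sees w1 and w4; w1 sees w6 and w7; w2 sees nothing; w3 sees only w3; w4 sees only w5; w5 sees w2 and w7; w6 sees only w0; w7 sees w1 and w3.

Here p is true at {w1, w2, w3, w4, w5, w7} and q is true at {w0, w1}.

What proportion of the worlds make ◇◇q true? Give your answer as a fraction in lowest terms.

3/8

w0: successors {w1, w4}; ◇q there: w1:F, w4:F. ✗
w1: successors {w6, w7}; ◇q there: w6:T, w7:T. ✓
w2: no successors, so ◇◇q fails. ✗
w3: successors {w3}; ◇q there: w3:F. ✗
w4: successors {w5}; ◇q there: w5:F. ✗
w5: successors {w2, w7}; ◇q there: w2:F, w7:T. ✓
w6: successors {w0}; ◇q there: w0:T. ✓
w7: successors {w1, w3}; ◇q there: w1:F, w3:F. ✗
That's 3 of 8 worlds, so 3/8.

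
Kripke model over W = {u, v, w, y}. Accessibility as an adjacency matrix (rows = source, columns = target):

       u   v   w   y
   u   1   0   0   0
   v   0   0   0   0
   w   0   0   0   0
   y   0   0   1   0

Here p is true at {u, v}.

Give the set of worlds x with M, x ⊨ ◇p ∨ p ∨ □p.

{u, v, w}

u: ◇p is T, p ∨ □p is T. ✓
v: ◇p is F, p ∨ □p is T. ✓
w: ◇p is F, p ∨ □p is T. ✓
y: ◇p is F, p ∨ □p is F. ✗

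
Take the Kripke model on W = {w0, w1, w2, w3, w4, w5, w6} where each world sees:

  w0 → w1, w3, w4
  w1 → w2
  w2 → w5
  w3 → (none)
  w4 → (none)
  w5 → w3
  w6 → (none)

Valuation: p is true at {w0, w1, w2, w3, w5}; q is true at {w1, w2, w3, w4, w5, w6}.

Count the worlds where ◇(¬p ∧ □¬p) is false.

w0: successors {w1, w3, w4}; ¬p ∧ □¬p there: w1:F, w3:F, w4:T. ✓
w1: successors {w2}; ¬p ∧ □¬p there: w2:F. ✗
w2: successors {w5}; ¬p ∧ □¬p there: w5:F. ✗
w3: no successors, so ◇(¬p ∧ □¬p) fails. ✗
w4: no successors, so ◇(¬p ∧ □¬p) fails. ✗
w5: successors {w3}; ¬p ∧ □¬p there: w3:F. ✗
w6: no successors, so ◇(¬p ∧ □¬p) fails. ✗
Satisfying worlds: {w0}.
So ◇(¬p ∧ □¬p) fails at the other 6 worlds.

6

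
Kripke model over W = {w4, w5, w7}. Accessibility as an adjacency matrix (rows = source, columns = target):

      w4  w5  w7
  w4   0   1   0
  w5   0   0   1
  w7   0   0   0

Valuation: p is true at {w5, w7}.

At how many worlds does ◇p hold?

2

w4: successors {w5}; p there: w5:T. ✓
w5: successors {w7}; p there: w7:T. ✓
w7: no successors, so ◇p fails. ✗
Satisfying worlds: {w4, w5}.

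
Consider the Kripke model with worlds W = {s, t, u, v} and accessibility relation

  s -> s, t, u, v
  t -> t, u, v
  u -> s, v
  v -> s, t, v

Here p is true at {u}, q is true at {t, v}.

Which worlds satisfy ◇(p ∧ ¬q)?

{s, t}

s: successors {s, t, u, v}; p ∧ ¬q there: s:F, t:F, u:T, v:F. ✓
t: successors {t, u, v}; p ∧ ¬q there: t:F, u:T, v:F. ✓
u: successors {s, v}; p ∧ ¬q there: s:F, v:F. ✗
v: successors {s, t, v}; p ∧ ¬q there: s:F, t:F, v:F. ✗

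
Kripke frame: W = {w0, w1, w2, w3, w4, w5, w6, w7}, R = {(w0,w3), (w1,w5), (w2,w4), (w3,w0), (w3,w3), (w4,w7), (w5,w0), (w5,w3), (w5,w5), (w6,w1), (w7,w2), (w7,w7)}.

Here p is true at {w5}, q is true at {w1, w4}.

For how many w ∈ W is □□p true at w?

1

w0: successors {w3}; □p there: w3:F. ✗
w1: successors {w5}; □p there: w5:F. ✗
w2: successors {w4}; □p there: w4:F. ✗
w3: successors {w0, w3}; □p there: w0:F, w3:F. ✗
w4: successors {w7}; □p there: w7:F. ✗
w5: successors {w0, w3, w5}; □p there: w0:F, w3:F, w5:F. ✗
w6: successors {w1}; □p there: w1:T. ✓
w7: successors {w2, w7}; □p there: w2:F, w7:F. ✗
Satisfying worlds: {w6}.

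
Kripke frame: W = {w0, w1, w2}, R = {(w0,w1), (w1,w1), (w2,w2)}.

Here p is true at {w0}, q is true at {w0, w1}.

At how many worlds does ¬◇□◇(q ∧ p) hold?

3

w0: ◇□◇(q ∧ p) is F. ✓
w1: ◇□◇(q ∧ p) is F. ✓
w2: ◇□◇(q ∧ p) is F. ✓
Satisfying worlds: {w0, w1, w2}.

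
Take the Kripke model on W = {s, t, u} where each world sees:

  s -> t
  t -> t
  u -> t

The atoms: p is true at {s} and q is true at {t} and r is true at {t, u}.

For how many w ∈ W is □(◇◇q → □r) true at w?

s: successors {t}; ◇◇q → □r there: t:T. ✓
t: successors {t}; ◇◇q → □r there: t:T. ✓
u: successors {t}; ◇◇q → □r there: t:T. ✓
Satisfying worlds: {s, t, u}.

3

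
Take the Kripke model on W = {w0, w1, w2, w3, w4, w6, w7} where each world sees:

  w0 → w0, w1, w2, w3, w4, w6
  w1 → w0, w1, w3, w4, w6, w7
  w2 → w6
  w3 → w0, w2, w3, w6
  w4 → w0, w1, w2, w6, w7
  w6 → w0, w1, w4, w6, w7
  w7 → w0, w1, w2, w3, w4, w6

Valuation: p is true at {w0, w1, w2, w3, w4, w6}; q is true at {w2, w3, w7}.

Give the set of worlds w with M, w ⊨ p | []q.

w0: p is T, []q is F. ✓
w1: p is T, []q is F. ✓
w2: p is T, []q is F. ✓
w3: p is T, []q is F. ✓
w4: p is T, []q is F. ✓
w6: p is T, []q is F. ✓
w7: p is F, []q is F. ✗

{w0, w1, w2, w3, w4, w6}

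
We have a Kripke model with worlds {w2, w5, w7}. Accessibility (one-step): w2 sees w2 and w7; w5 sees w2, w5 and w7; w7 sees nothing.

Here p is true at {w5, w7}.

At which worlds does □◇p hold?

{w7}

w2: successors {w2, w7}; ◇p there: w2:T, w7:F. ✗
w5: successors {w2, w5, w7}; ◇p there: w2:T, w5:T, w7:F. ✗
w7: no successors, so □◇p holds vacuously. ✓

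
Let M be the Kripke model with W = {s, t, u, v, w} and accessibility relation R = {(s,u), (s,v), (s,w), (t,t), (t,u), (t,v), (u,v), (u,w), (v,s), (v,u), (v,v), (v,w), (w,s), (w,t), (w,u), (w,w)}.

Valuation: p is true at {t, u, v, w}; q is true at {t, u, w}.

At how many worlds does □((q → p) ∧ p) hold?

3

s: successors {u, v, w}; (q → p) ∧ p there: u:T, v:T, w:T. ✓
t: successors {t, u, v}; (q → p) ∧ p there: t:T, u:T, v:T. ✓
u: successors {v, w}; (q → p) ∧ p there: v:T, w:T. ✓
v: successors {s, u, v, w}; (q → p) ∧ p there: s:F, u:T, v:T, w:T. ✗
w: successors {s, t, u, w}; (q → p) ∧ p there: s:F, t:T, u:T, w:T. ✗
Satisfying worlds: {s, t, u}.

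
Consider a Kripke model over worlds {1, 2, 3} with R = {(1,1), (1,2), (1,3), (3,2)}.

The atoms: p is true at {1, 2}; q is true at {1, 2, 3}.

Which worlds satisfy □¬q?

1: successors {1, 2, 3}; ¬q there: 1:F, 2:F, 3:F. ✗
2: no successors, so □¬q holds vacuously. ✓
3: successors {2}; ¬q there: 2:F. ✗

{2}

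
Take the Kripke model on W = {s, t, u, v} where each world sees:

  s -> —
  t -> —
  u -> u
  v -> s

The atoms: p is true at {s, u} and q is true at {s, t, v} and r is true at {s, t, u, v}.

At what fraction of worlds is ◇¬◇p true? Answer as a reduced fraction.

1/4

s: no successors, so ◇¬◇p fails. ✗
t: no successors, so ◇¬◇p fails. ✗
u: successors {u}; ¬◇p there: u:F. ✗
v: successors {s}; ¬◇p there: s:T. ✓
That's 1 of 4 worlds, so 1/4.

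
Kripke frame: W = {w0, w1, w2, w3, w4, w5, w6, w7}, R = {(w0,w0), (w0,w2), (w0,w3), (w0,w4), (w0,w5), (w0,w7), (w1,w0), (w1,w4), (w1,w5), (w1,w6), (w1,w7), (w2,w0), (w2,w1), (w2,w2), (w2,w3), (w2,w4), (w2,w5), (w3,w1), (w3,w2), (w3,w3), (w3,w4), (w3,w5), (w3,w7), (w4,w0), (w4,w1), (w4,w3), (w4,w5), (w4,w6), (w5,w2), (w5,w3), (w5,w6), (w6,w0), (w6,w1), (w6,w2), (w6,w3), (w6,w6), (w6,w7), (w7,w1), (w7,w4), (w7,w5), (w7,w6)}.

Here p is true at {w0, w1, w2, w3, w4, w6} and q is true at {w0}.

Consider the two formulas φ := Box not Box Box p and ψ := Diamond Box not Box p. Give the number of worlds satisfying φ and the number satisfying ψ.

8 and 8

For Box not Box Box p:
w0: successors {w0, w2, w3, w4, w5, w7}; not Box Box p there: w0:T, w2:T, w3:T, w4:T, w5:T, w7:T. ✓
w1: successors {w0, w4, w5, w6, w7}; not Box Box p there: w0:T, w4:T, w5:T, w6:T, w7:T. ✓
w2: successors {w0, w1, w2, w3, w4, w5}; not Box Box p there: w0:T, w1:T, w2:T, w3:T, w4:T, w5:T. ✓
w3: successors {w1, w2, w3, w4, w5, w7}; not Box Box p there: w1:T, w2:T, w3:T, w4:T, w5:T, w7:T. ✓
w4: successors {w0, w1, w3, w5, w6}; not Box Box p there: w0:T, w1:T, w3:T, w5:T, w6:T. ✓
w5: successors {w2, w3, w6}; not Box Box p there: w2:T, w3:T, w6:T. ✓
w6: successors {w0, w1, w2, w3, w6, w7}; not Box Box p there: w0:T, w1:T, w2:T, w3:T, w6:T, w7:T. ✓
w7: successors {w1, w4, w5, w6}; not Box Box p there: w1:T, w4:T, w5:T, w6:T. ✓
— 8 worlds.
For Diamond Box not Box p:
w0: successors {w0, w2, w3, w4, w5, w7}; Box not Box p there: w0:F, w2:F, w3:F, w4:F, w5:T, w7:F. ✓
w1: successors {w0, w4, w5, w6, w7}; Box not Box p there: w0:F, w4:F, w5:T, w6:T, w7:F. ✓
w2: successors {w0, w1, w2, w3, w4, w5}; Box not Box p there: w0:F, w1:F, w2:F, w3:F, w4:F, w5:T. ✓
w3: successors {w1, w2, w3, w4, w5, w7}; Box not Box p there: w1:F, w2:F, w3:F, w4:F, w5:T, w7:F. ✓
w4: successors {w0, w1, w3, w5, w6}; Box not Box p there: w0:F, w1:F, w3:F, w5:T, w6:T. ✓
w5: successors {w2, w3, w6}; Box not Box p there: w2:F, w3:F, w6:T. ✓
w6: successors {w0, w1, w2, w3, w6, w7}; Box not Box p there: w0:F, w1:F, w2:F, w3:F, w6:T, w7:F. ✓
w7: successors {w1, w4, w5, w6}; Box not Box p there: w1:F, w4:F, w5:T, w6:T. ✓
— 8 worlds.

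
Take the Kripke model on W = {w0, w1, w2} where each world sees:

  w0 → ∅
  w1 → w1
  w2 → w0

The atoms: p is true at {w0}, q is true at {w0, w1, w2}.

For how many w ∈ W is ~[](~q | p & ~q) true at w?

w0: [](~q | p & ~q) is T. ✗
w1: [](~q | p & ~q) is F. ✓
w2: [](~q | p & ~q) is F. ✓
Satisfying worlds: {w1, w2}.

2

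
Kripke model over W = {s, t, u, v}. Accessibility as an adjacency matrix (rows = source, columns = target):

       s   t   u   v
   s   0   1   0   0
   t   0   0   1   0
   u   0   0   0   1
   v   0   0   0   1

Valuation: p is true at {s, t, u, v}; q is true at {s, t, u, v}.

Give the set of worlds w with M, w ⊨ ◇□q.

s: successors {t}; □q there: t:T. ✓
t: successors {u}; □q there: u:T. ✓
u: successors {v}; □q there: v:T. ✓
v: successors {v}; □q there: v:T. ✓

{s, t, u, v}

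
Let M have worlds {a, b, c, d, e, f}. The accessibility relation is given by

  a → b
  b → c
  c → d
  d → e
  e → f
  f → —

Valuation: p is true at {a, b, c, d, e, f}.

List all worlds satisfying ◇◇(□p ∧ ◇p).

{a, b, c}

a: successors {b}; ◇(□p ∧ ◇p) there: b:T. ✓
b: successors {c}; ◇(□p ∧ ◇p) there: c:T. ✓
c: successors {d}; ◇(□p ∧ ◇p) there: d:T. ✓
d: successors {e}; ◇(□p ∧ ◇p) there: e:F. ✗
e: successors {f}; ◇(□p ∧ ◇p) there: f:F. ✗
f: no successors, so ◇◇(□p ∧ ◇p) fails. ✗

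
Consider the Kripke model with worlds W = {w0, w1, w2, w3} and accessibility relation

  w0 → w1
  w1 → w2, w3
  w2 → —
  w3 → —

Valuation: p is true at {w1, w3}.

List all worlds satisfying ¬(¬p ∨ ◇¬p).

{w3}

w0: ¬p ∨ ◇¬p is T. ✗
w1: ¬p ∨ ◇¬p is T. ✗
w2: ¬p ∨ ◇¬p is T. ✗
w3: ¬p ∨ ◇¬p is F. ✓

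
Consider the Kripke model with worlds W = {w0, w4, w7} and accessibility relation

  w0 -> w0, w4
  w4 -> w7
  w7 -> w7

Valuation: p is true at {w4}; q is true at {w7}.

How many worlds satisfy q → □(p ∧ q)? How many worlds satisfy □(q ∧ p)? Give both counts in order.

For q → □(p ∧ q):
w0: q is F, □(p ∧ q) is F. ✓
w4: q is F, □(p ∧ q) is F. ✓
w7: q is T, □(p ∧ q) is F. ✗
— 2 worlds.
For □(q ∧ p):
w0: successors {w0, w4}; q ∧ p there: w0:F, w4:F. ✗
w4: successors {w7}; q ∧ p there: w7:F. ✗
w7: successors {w7}; q ∧ p there: w7:F. ✗
— 0 worlds.

2 and 0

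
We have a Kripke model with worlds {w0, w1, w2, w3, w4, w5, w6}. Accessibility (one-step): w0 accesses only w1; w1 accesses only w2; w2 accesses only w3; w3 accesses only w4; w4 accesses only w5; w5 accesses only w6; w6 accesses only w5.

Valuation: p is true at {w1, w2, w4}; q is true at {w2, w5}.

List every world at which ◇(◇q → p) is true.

{w0, w1, w2, w3, w4, w6}

w0: successors {w1}; ◇q → p there: w1:T. ✓
w1: successors {w2}; ◇q → p there: w2:T. ✓
w2: successors {w3}; ◇q → p there: w3:T. ✓
w3: successors {w4}; ◇q → p there: w4:T. ✓
w4: successors {w5}; ◇q → p there: w5:T. ✓
w5: successors {w6}; ◇q → p there: w6:F. ✗
w6: successors {w5}; ◇q → p there: w5:T. ✓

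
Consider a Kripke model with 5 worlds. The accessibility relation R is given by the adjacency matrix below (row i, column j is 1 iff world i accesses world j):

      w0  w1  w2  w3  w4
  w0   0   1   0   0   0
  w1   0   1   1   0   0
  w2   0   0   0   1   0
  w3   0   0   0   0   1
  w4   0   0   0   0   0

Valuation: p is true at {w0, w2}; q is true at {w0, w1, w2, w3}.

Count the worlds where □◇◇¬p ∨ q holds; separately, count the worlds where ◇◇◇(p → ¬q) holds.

For □◇◇¬p ∨ q:
w0: □◇◇¬p is T, q is T. ✓
w1: □◇◇¬p is T, q is T. ✓
w2: □◇◇¬p is F, q is T. ✓
w3: □◇◇¬p is F, q is T. ✓
w4: □◇◇¬p is T, q is F. ✓
— 5 worlds.
For ◇◇◇(p → ¬q):
w0: successors {w1}; ◇◇(p → ¬q) there: w1:T. ✓
w1: successors {w1, w2}; ◇◇(p → ¬q) there: w1:T, w2:T. ✓
w2: successors {w3}; ◇◇(p → ¬q) there: w3:F. ✗
w3: successors {w4}; ◇◇(p → ¬q) there: w4:F. ✗
w4: no successors, so ◇◇◇(p → ¬q) fails. ✗
— 2 worlds.

5 and 2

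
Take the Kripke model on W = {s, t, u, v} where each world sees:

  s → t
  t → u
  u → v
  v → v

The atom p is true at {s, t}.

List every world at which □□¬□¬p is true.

∅

s: successors {t}; □¬□¬p there: t:F. ✗
t: successors {u}; □¬□¬p there: u:F. ✗
u: successors {v}; □¬□¬p there: v:F. ✗
v: successors {v}; □¬□¬p there: v:F. ✗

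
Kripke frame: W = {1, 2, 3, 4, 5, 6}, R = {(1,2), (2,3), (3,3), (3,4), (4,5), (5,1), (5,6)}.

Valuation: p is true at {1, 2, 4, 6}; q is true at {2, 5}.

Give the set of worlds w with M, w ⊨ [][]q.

1: successors {2}; []q there: 2:F. ✗
2: successors {3}; []q there: 3:F. ✗
3: successors {3, 4}; []q there: 3:F, 4:T. ✗
4: successors {5}; []q there: 5:F. ✗
5: successors {1, 6}; []q there: 1:T, 6:T. ✓
6: no successors, so [][]q holds vacuously. ✓

{5, 6}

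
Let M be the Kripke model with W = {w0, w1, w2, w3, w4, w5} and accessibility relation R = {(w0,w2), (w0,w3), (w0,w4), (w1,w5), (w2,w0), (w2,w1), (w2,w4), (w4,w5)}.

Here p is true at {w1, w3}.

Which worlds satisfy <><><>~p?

{w0, w2}

w0: successors {w2, w3, w4}; <><>~p there: w2:T, w3:F, w4:F. ✓
w1: successors {w5}; <><>~p there: w5:F. ✗
w2: successors {w0, w1, w4}; <><>~p there: w0:T, w1:F, w4:F. ✓
w3: no successors, so <><><>~p fails. ✗
w4: successors {w5}; <><>~p there: w5:F. ✗
w5: no successors, so <><><>~p fails. ✗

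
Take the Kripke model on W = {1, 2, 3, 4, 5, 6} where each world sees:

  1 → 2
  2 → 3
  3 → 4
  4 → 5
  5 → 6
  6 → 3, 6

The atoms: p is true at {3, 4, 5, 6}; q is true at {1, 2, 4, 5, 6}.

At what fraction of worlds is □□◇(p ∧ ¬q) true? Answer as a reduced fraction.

1/6

1: successors {2}; □◇(p ∧ ¬q) there: 2:F. ✗
2: successors {3}; □◇(p ∧ ¬q) there: 3:F. ✗
3: successors {4}; □◇(p ∧ ¬q) there: 4:F. ✗
4: successors {5}; □◇(p ∧ ¬q) there: 5:T. ✓
5: successors {6}; □◇(p ∧ ¬q) there: 6:F. ✗
6: successors {3, 6}; □◇(p ∧ ¬q) there: 3:F, 6:F. ✗
That's 1 of 6 worlds, so 1/6.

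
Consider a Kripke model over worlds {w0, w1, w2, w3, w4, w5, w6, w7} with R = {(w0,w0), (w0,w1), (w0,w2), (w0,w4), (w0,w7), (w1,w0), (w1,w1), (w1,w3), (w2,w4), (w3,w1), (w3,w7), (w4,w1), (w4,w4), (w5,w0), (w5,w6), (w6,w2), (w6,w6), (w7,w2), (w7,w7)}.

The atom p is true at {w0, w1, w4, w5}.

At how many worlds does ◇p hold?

w0: successors {w0, w1, w2, w4, w7}; p there: w0:T, w1:T, w2:F, w4:T, w7:F. ✓
w1: successors {w0, w1, w3}; p there: w0:T, w1:T, w3:F. ✓
w2: successors {w4}; p there: w4:T. ✓
w3: successors {w1, w7}; p there: w1:T, w7:F. ✓
w4: successors {w1, w4}; p there: w1:T, w4:T. ✓
w5: successors {w0, w6}; p there: w0:T, w6:F. ✓
w6: successors {w2, w6}; p there: w2:F, w6:F. ✗
w7: successors {w2, w7}; p there: w2:F, w7:F. ✗
Satisfying worlds: {w0, w1, w2, w3, w4, w5}.

6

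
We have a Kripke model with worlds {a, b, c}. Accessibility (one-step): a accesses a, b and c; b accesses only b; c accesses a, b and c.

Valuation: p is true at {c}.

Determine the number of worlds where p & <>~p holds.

1

a: p is F, <>~p is T. ✗
b: p is F, <>~p is T. ✗
c: p is T, <>~p is T. ✓
Satisfying worlds: {c}.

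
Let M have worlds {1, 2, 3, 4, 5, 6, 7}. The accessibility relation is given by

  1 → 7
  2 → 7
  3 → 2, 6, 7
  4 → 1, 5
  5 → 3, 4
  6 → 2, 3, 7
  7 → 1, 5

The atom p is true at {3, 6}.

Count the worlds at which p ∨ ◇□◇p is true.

2

1: p is F, ◇□◇p is F. ✗
2: p is F, ◇□◇p is F. ✗
3: p is T, ◇□◇p is F. ✓
4: p is F, ◇□◇p is F. ✗
5: p is F, ◇□◇p is F. ✗
6: p is T, ◇□◇p is F. ✓
7: p is F, ◇□◇p is F. ✗
Satisfying worlds: {3, 6}.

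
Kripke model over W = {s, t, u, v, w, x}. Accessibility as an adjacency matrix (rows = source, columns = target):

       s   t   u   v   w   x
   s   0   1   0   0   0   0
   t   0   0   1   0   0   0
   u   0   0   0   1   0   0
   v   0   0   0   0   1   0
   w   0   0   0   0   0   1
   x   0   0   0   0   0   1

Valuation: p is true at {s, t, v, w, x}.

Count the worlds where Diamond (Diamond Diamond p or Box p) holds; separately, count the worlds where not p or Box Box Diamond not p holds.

6 and 1

For Diamond (Diamond Diamond p or Box p):
s: successors {t}; Diamond Diamond p or Box p there: t:T. ✓
t: successors {u}; Diamond Diamond p or Box p there: u:T. ✓
u: successors {v}; Diamond Diamond p or Box p there: v:T. ✓
v: successors {w}; Diamond Diamond p or Box p there: w:T. ✓
w: successors {x}; Diamond Diamond p or Box p there: x:T. ✓
x: successors {x}; Diamond Diamond p or Box p there: x:T. ✓
— 6 worlds.
For not p or Box Box Diamond not p:
s: not p is F, Box Box Diamond not p is F. ✗
t: not p is F, Box Box Diamond not p is F. ✗
u: not p is T, Box Box Diamond not p is F. ✓
v: not p is F, Box Box Diamond not p is F. ✗
w: not p is F, Box Box Diamond not p is F. ✗
x: not p is F, Box Box Diamond not p is F. ✗
— 1 world.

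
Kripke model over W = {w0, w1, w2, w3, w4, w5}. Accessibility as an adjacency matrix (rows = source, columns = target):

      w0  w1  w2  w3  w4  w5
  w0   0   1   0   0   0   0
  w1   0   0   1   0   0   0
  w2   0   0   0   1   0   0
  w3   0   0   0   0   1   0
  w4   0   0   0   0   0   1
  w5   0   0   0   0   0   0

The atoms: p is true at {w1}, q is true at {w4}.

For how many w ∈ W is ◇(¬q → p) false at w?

w0: successors {w1}; ¬q → p there: w1:T. ✓
w1: successors {w2}; ¬q → p there: w2:F. ✗
w2: successors {w3}; ¬q → p there: w3:F. ✗
w3: successors {w4}; ¬q → p there: w4:T. ✓
w4: successors {w5}; ¬q → p there: w5:F. ✗
w5: no successors, so ◇(¬q → p) fails. ✗
Satisfying worlds: {w0, w3}.
So ◇(¬q → p) fails at the other 4 worlds.

4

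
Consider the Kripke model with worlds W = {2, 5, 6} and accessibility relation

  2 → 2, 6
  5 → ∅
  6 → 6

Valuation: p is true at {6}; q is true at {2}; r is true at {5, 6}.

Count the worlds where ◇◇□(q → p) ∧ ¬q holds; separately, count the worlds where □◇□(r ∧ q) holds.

For ◇◇□(q → p) ∧ ¬q:
2: ◇◇□(q → p) is T, ¬q is F. ✗
5: ◇◇□(q → p) is F, ¬q is T. ✗
6: ◇◇□(q → p) is T, ¬q is T. ✓
— 1 world.
For □◇□(r ∧ q):
2: successors {2, 6}; ◇□(r ∧ q) there: 2:F, 6:F. ✗
5: no successors, so □◇□(r ∧ q) holds vacuously. ✓
6: successors {6}; ◇□(r ∧ q) there: 6:F. ✗
— 1 world.

1 and 1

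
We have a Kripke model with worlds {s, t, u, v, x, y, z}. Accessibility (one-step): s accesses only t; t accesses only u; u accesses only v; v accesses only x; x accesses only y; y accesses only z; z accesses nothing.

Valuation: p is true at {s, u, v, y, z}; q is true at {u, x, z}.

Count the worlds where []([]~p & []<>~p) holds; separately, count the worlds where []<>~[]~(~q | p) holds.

For []([]~p & []<>~p):
s: successors {t}; []~p & []<>~p there: t:F. ✗
t: successors {u}; []~p & []<>~p there: u:F. ✗
u: successors {v}; []~p & []<>~p there: v:F. ✗
v: successors {x}; []~p & []<>~p there: x:F. ✗
x: successors {y}; []~p & []<>~p there: y:F. ✗
y: successors {z}; []~p & []<>~p there: z:T. ✓
z: no successors, so []([]~p & []<>~p) holds vacuously. ✓
— 2 worlds.
For []<>~[]~(~q | p):
s: successors {t}; <>~[]~(~q | p) there: t:T. ✓
t: successors {u}; <>~[]~(~q | p) there: u:F. ✗
u: successors {v}; <>~[]~(~q | p) there: v:T. ✓
v: successors {x}; <>~[]~(~q | p) there: x:T. ✓
x: successors {y}; <>~[]~(~q | p) there: y:F. ✗
y: successors {z}; <>~[]~(~q | p) there: z:F. ✗
z: no successors, so []<>~[]~(~q | p) holds vacuously. ✓
— 4 worlds.

2 and 4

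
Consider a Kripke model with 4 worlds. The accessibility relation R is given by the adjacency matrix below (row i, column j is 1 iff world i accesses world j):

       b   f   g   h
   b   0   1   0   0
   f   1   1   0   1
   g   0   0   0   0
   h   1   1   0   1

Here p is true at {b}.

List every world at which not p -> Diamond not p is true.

{b, f, h}

b: not p is F, Diamond not p is T. ✓
f: not p is T, Diamond not p is T. ✓
g: not p is T, Diamond not p is F. ✗
h: not p is T, Diamond not p is T. ✓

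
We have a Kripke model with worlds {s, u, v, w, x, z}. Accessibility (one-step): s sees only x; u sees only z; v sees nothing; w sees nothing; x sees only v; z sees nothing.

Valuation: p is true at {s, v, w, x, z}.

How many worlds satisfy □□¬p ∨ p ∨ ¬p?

6

s: □□¬p ∨ p is T, ¬p is F. ✓
u: □□¬p ∨ p is T, ¬p is T. ✓
v: □□¬p ∨ p is T, ¬p is F. ✓
w: □□¬p ∨ p is T, ¬p is F. ✓
x: □□¬p ∨ p is T, ¬p is F. ✓
z: □□¬p ∨ p is T, ¬p is F. ✓
Satisfying worlds: {s, u, v, w, x, z}.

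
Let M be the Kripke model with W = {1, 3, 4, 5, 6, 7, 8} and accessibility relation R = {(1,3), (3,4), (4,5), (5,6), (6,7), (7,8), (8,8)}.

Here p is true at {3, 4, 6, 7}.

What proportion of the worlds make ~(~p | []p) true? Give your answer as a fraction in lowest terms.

2/7

1: ~p | []p is T. ✗
3: ~p | []p is T. ✗
4: ~p | []p is F. ✓
5: ~p | []p is T. ✗
6: ~p | []p is T. ✗
7: ~p | []p is F. ✓
8: ~p | []p is T. ✗
That's 2 of 7 worlds, so 2/7.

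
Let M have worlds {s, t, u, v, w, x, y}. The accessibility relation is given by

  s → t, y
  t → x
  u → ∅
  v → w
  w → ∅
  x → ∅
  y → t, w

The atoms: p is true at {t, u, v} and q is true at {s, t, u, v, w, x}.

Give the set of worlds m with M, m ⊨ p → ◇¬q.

{s, w, x, y}

s: p is F, ◇¬q is T. ✓
t: p is T, ◇¬q is F. ✗
u: p is T, ◇¬q is F. ✗
v: p is T, ◇¬q is F. ✗
w: p is F, ◇¬q is F. ✓
x: p is F, ◇¬q is F. ✓
y: p is F, ◇¬q is F. ✓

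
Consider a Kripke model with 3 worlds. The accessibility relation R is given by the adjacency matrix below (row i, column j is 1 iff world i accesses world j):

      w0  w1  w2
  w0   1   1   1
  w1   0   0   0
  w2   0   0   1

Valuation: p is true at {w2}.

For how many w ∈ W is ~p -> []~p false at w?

1

w0: ~p is T, []~p is F. ✗
w1: ~p is T, []~p is T. ✓
w2: ~p is F, []~p is F. ✓
Satisfying worlds: {w1, w2}.
So ~p -> []~p fails at the other 1 world.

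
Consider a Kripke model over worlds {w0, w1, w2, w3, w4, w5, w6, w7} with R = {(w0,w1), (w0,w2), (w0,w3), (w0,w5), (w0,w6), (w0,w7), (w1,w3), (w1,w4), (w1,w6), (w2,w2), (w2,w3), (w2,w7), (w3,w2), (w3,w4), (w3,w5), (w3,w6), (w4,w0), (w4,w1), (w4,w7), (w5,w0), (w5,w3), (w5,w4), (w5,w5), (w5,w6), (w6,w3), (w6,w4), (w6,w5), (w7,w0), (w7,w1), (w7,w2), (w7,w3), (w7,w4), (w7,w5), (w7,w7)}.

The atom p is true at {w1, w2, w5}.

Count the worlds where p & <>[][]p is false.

8

w0: p is F, <>[][]p is F. ✗
w1: p is T, <>[][]p is F. ✗
w2: p is T, <>[][]p is F. ✗
w3: p is F, <>[][]p is F. ✗
w4: p is F, <>[][]p is F. ✗
w5: p is T, <>[][]p is F. ✗
w6: p is F, <>[][]p is F. ✗
w7: p is F, <>[][]p is F. ✗
Satisfying worlds: ∅.
So p & <>[][]p fails at the other 8 worlds.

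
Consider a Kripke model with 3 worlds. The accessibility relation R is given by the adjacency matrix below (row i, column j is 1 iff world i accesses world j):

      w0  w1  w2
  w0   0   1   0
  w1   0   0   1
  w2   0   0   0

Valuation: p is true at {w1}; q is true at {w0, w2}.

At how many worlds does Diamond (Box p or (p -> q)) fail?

2

w0: successors {w1}; Box p or (p -> q) there: w1:F. ✗
w1: successors {w2}; Box p or (p -> q) there: w2:T. ✓
w2: no successors, so Diamond (Box p or (p -> q)) fails. ✗
Satisfying worlds: {w1}.
So Diamond (Box p or (p -> q)) fails at the other 2 worlds.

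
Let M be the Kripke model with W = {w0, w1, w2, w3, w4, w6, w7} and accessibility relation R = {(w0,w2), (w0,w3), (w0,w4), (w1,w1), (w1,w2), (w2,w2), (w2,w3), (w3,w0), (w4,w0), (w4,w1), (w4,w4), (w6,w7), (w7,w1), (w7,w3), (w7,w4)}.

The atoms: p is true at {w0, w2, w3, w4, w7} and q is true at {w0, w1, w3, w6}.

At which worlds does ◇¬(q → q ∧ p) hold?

w0: successors {w2, w3, w4}; ¬(q → q ∧ p) there: w2:F, w3:F, w4:F. ✗
w1: successors {w1, w2}; ¬(q → q ∧ p) there: w1:T, w2:F. ✓
w2: successors {w2, w3}; ¬(q → q ∧ p) there: w2:F, w3:F. ✗
w3: successors {w0}; ¬(q → q ∧ p) there: w0:F. ✗
w4: successors {w0, w1, w4}; ¬(q → q ∧ p) there: w0:F, w1:T, w4:F. ✓
w6: successors {w7}; ¬(q → q ∧ p) there: w7:F. ✗
w7: successors {w1, w3, w4}; ¬(q → q ∧ p) there: w1:T, w3:F, w4:F. ✓

{w1, w4, w7}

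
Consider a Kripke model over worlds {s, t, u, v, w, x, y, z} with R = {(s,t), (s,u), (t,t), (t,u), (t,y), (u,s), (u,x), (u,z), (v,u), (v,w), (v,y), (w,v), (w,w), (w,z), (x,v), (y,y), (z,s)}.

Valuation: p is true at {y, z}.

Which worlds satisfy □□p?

s: successors {t, u}; □p there: t:F, u:F. ✗
t: successors {t, u, y}; □p there: t:F, u:F, y:T. ✗
u: successors {s, x, z}; □p there: s:F, x:F, z:F. ✗
v: successors {u, w, y}; □p there: u:F, w:F, y:T. ✗
w: successors {v, w, z}; □p there: v:F, w:F, z:F. ✗
x: successors {v}; □p there: v:F. ✗
y: successors {y}; □p there: y:T. ✓
z: successors {s}; □p there: s:F. ✗

{y}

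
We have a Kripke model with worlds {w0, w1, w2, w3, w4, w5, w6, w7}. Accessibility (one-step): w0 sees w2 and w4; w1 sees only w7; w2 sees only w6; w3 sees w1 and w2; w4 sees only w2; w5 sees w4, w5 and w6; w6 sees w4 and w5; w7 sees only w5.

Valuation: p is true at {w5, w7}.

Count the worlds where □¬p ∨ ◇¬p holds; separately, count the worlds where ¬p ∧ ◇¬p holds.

6 and 5

For □¬p ∨ ◇¬p:
w0: □¬p is T, ◇¬p is T. ✓
w1: □¬p is F, ◇¬p is F. ✗
w2: □¬p is T, ◇¬p is T. ✓
w3: □¬p is T, ◇¬p is T. ✓
w4: □¬p is T, ◇¬p is T. ✓
w5: □¬p is F, ◇¬p is T. ✓
w6: □¬p is F, ◇¬p is T. ✓
w7: □¬p is F, ◇¬p is F. ✗
— 6 worlds.
For ¬p ∧ ◇¬p:
w0: ¬p is T, ◇¬p is T. ✓
w1: ¬p is T, ◇¬p is F. ✗
w2: ¬p is T, ◇¬p is T. ✓
w3: ¬p is T, ◇¬p is T. ✓
w4: ¬p is T, ◇¬p is T. ✓
w5: ¬p is F, ◇¬p is T. ✗
w6: ¬p is T, ◇¬p is T. ✓
w7: ¬p is F, ◇¬p is F. ✗
— 5 worlds.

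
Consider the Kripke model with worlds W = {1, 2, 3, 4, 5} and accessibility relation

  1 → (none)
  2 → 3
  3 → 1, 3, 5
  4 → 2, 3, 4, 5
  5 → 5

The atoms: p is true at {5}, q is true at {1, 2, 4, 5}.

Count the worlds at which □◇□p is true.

3

1: no successors, so □◇□p holds vacuously. ✓
2: successors {3}; ◇□p there: 3:T. ✓
3: successors {1, 3, 5}; ◇□p there: 1:F, 3:T, 5:T. ✗
4: successors {2, 3, 4, 5}; ◇□p there: 2:F, 3:T, 4:T, 5:T. ✗
5: successors {5}; ◇□p there: 5:T. ✓
Satisfying worlds: {1, 2, 5}.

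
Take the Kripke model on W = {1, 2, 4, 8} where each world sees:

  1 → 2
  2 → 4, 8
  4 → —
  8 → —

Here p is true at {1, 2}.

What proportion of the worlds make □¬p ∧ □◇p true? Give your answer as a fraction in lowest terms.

1: □¬p is F, □◇p is F. ✗
2: □¬p is T, □◇p is F. ✗
4: □¬p is T, □◇p is T. ✓
8: □¬p is T, □◇p is T. ✓
That's 2 of 4 worlds, so 2/4 = 1/2.

1/2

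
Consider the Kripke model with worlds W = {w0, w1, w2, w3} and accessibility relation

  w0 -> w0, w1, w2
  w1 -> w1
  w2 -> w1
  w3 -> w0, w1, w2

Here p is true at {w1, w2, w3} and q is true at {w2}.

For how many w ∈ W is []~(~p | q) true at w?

w0: successors {w0, w1, w2}; ~(~p | q) there: w0:F, w1:T, w2:F. ✗
w1: successors {w1}; ~(~p | q) there: w1:T. ✓
w2: successors {w1}; ~(~p | q) there: w1:T. ✓
w3: successors {w0, w1, w2}; ~(~p | q) there: w0:F, w1:T, w2:F. ✗
Satisfying worlds: {w1, w2}.

2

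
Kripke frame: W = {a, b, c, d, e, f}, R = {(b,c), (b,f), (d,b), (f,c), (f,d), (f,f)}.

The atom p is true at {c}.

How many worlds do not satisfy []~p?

a: no successors, so []~p holds vacuously. ✓
b: successors {c, f}; ~p there: c:F, f:T. ✗
c: no successors, so []~p holds vacuously. ✓
d: successors {b}; ~p there: b:T. ✓
e: no successors, so []~p holds vacuously. ✓
f: successors {c, d, f}; ~p there: c:F, d:T, f:T. ✗
Satisfying worlds: {a, c, d, e}.
So []~p fails at the other 2 worlds.

2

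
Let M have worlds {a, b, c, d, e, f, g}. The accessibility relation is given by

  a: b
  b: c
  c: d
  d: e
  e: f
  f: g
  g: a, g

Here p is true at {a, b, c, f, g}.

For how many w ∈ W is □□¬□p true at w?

a: successors {b}; □¬□p there: b:T. ✓
b: successors {c}; □¬□p there: c:T. ✓
c: successors {d}; □¬□p there: d:F. ✗
d: successors {e}; □¬□p there: e:F. ✗
e: successors {f}; □¬□p there: f:F. ✗
f: successors {g}; □¬□p there: g:F. ✗
g: successors {a, g}; □¬□p there: a:F, g:F. ✗
Satisfying worlds: {a, b}.

2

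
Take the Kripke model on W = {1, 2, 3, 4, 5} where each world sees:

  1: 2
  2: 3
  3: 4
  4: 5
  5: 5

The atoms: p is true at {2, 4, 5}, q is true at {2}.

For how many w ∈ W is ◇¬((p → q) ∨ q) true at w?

1: successors {2}; ¬((p → q) ∨ q) there: 2:F. ✗
2: successors {3}; ¬((p → q) ∨ q) there: 3:F. ✗
3: successors {4}; ¬((p → q) ∨ q) there: 4:T. ✓
4: successors {5}; ¬((p → q) ∨ q) there: 5:T. ✓
5: successors {5}; ¬((p → q) ∨ q) there: 5:T. ✓
Satisfying worlds: {3, 4, 5}.

3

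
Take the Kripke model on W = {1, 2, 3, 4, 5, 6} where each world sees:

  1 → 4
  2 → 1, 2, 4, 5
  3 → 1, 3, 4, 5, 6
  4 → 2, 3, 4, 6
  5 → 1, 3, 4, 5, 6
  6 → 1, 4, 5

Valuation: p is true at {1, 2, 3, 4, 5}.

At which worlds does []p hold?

{1, 2, 6}

1: successors {4}; p there: 4:T. ✓
2: successors {1, 2, 4, 5}; p there: 1:T, 2:T, 4:T, 5:T. ✓
3: successors {1, 3, 4, 5, 6}; p there: 1:T, 3:T, 4:T, 5:T, 6:F. ✗
4: successors {2, 3, 4, 6}; p there: 2:T, 3:T, 4:T, 6:F. ✗
5: successors {1, 3, 4, 5, 6}; p there: 1:T, 3:T, 4:T, 5:T, 6:F. ✗
6: successors {1, 4, 5}; p there: 1:T, 4:T, 5:T. ✓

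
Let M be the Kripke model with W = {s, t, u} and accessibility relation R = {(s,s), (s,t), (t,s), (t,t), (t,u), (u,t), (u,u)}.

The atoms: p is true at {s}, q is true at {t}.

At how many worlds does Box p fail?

3

s: successors {s, t}; p there: s:T, t:F. ✗
t: successors {s, t, u}; p there: s:T, t:F, u:F. ✗
u: successors {t, u}; p there: t:F, u:F. ✗
Satisfying worlds: ∅.
So Box p fails at the other 3 worlds.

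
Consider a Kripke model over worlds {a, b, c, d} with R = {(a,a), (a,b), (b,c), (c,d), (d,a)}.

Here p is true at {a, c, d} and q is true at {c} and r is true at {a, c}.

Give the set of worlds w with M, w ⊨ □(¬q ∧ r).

a: successors {a, b}; ¬q ∧ r there: a:T, b:F. ✗
b: successors {c}; ¬q ∧ r there: c:F. ✗
c: successors {d}; ¬q ∧ r there: d:F. ✗
d: successors {a}; ¬q ∧ r there: a:T. ✓

{d}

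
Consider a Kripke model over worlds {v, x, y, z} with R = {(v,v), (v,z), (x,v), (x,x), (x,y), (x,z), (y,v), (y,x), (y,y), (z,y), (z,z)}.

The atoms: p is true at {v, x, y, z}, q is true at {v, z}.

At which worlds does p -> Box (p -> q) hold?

v: p is T, Box (p -> q) is T. ✓
x: p is T, Box (p -> q) is F. ✗
y: p is T, Box (p -> q) is F. ✗
z: p is T, Box (p -> q) is F. ✗

{v}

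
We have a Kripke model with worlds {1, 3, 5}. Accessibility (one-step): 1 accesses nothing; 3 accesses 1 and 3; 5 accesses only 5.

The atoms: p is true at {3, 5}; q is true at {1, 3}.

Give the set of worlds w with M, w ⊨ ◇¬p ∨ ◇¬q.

{3, 5}

1: ◇¬p is F, ◇¬q is F. ✗
3: ◇¬p is T, ◇¬q is F. ✓
5: ◇¬p is F, ◇¬q is T. ✓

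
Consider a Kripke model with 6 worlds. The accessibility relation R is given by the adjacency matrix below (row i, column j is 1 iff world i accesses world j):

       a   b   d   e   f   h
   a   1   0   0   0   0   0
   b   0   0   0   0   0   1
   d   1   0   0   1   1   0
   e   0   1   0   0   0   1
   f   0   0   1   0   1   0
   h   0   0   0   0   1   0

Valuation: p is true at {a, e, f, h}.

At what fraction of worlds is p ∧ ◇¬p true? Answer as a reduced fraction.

a: p is T, ◇¬p is F. ✗
b: p is F, ◇¬p is F. ✗
d: p is F, ◇¬p is F. ✗
e: p is T, ◇¬p is T. ✓
f: p is T, ◇¬p is T. ✓
h: p is T, ◇¬p is F. ✗
That's 2 of 6 worlds, so 2/6 = 1/3.

1/3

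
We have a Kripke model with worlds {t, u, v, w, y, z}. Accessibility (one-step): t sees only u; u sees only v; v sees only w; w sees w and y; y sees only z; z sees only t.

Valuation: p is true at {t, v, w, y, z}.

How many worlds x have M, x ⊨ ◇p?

t: successors {u}; p there: u:F. ✗
u: successors {v}; p there: v:T. ✓
v: successors {w}; p there: w:T. ✓
w: successors {w, y}; p there: w:T, y:T. ✓
y: successors {z}; p there: z:T. ✓
z: successors {t}; p there: t:T. ✓
Satisfying worlds: {u, v, w, y, z}.

5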